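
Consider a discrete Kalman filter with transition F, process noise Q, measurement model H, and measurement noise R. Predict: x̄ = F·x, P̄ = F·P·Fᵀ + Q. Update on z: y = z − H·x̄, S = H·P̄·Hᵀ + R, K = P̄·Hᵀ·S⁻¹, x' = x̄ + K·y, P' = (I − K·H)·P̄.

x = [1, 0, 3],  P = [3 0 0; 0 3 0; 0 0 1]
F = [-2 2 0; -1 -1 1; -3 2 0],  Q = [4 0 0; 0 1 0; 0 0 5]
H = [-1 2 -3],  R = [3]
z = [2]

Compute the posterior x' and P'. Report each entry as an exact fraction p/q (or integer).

x̄ = F·x = [-2, 2, -3]
P̄ = F·P·Fᵀ + Q = [28 0 30; 0 8 3; 30 3 44]
y = z − H·x̄ = [-13]
S = H·P̄·Hᵀ + R = [603]
K = P̄·Hᵀ·S⁻¹ = [-118/603; 7/603; -52/201]
x' = x̄ + K·y = [328/603, 1115/603, 73/201]
P' = (I − K·H)·P̄ = [2960/603 826/603 -106/201; 826/603 4775/603 967/201; -106/201 967/201 244/67]

x' = [328/603, 1115/603, 73/201]
P' = [2960/603 826/603 -106/201; 826/603 4775/603 967/201; -106/201 967/201 244/67]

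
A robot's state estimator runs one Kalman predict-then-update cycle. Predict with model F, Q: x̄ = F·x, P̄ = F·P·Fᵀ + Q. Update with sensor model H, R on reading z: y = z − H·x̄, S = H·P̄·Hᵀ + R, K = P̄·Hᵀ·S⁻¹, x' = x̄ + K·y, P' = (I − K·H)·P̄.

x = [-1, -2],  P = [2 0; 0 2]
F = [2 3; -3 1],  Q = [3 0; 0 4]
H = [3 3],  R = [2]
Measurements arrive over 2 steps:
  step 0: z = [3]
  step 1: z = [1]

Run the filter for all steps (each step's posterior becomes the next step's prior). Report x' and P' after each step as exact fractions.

step 0: x' = [-1312/371, 1667/371], P' = [5998/371 -5952/371; -5952/371 5988/371]
step 1: x' = [4430/2149, -527/307], P' = [6764/2149 -6666/2149; -6666/2149 641122/195559]

step 0: x̄ = F·x = [-8, 1]
step 0: P̄ = F·P·Fᵀ + Q = [29 -6; -6 24]
step 0: y = z − H·x̄ = [24]
step 0: S = H·P̄·Hᵀ + R = [371]
step 0: K = P̄·Hᵀ·S⁻¹ = [69/371; 54/371]
step 0: x' = x̄ + K·y = [-1312/371, 1667/371]
step 0: P' = (I − K·H)·P̄ = [5998/371 -5952/371; -5952/371 5988/371]
step 1: x̄ = F·x = [2377/371, 5603/371]
step 1: P̄ = F·P·Fᵀ + Q = [7573/371 23640/371; 23640/371 97166/371]
step 1: y = z − H·x̄ = [-3367/53]
step 1: S = H·P̄·Hᵀ + R = [195559/53]
step 1: K = P̄·Hᵀ·S⁻¹ = [21/307; 51774/195559]
step 1: x' = x̄ + K·y = [4430/2149, -527/307]
step 1: P' = (I − K·H)·P̄ = [6764/2149 -6666/2149; -6666/2149 641122/195559]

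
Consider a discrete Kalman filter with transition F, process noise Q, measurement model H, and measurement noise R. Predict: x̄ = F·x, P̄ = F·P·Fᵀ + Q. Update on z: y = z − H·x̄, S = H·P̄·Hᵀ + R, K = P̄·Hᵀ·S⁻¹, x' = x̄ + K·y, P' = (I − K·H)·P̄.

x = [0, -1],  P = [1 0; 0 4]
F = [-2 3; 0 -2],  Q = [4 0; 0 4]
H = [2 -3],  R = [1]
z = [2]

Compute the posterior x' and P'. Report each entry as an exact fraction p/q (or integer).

x' = [61/129, -74/215]
P' = [556/129 120/43; 120/43 412/215]

x̄ = F·x = [-3, 2]
P̄ = F·P·Fᵀ + Q = [44 -24; -24 20]
y = z − H·x̄ = [14]
S = H·P̄·Hᵀ + R = [645]
K = P̄·Hᵀ·S⁻¹ = [32/129; -36/215]
x' = x̄ + K·y = [61/129, -74/215]
P' = (I − K·H)·P̄ = [556/129 120/43; 120/43 412/215]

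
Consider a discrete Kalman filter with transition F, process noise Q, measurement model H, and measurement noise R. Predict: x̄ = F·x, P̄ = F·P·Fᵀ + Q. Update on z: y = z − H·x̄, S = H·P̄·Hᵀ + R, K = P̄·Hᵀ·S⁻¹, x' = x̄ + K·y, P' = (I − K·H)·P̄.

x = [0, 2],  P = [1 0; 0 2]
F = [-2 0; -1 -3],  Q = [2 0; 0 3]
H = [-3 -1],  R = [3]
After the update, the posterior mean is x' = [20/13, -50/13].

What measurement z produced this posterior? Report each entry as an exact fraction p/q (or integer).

z = [-1]

x̄ = F·x = [0, -6]
P̄ = F·P·Fᵀ + Q = [6 2; 2 22]
S = H·P̄·Hᵀ + R = [91]
K = P̄·Hᵀ·S⁻¹ = [-20/91; -4/13]
x' − x̄ = [20/13, 28/13] = K·y
y = (KᵀK)⁻¹·Kᵀ·(x' − x̄) = [-7]
z = y + H·x̄ = [-7] + [6] = [-1]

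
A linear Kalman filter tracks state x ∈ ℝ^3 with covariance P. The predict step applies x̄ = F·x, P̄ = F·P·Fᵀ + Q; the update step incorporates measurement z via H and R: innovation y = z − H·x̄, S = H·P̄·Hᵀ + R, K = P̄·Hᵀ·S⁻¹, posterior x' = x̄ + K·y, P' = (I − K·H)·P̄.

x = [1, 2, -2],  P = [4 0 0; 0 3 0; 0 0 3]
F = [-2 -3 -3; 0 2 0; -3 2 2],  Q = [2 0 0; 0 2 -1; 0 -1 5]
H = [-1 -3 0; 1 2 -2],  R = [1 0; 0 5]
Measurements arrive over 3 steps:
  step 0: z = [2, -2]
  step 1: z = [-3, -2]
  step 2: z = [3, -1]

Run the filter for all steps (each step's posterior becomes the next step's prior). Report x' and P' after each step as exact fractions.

step 0: x' = [-163798/24995, 38948/24995, -20421/24995], P' = [1432836/24995 -476406/24995 227442/24995; -476406/24995 161146/24995 -72887/24995; 227442/24995 -72887/24995 69394/24995]
step 1: x' = [17404634349/4466653717, -1334807696/4466653717, 12097786038/4466653717], P' = [48528450832/4466653717 -15457646966/4466653717 8165716730/4466653717; -15457646966/4466653717 5406622018/4466653717 -2093412885/4466653717; 8165716730/4466653717 -2093412885/4466653717 7368062590/4466653717]
step 2: x' = [-183195144891022/21978277768405, 38264504598056/21978277768405, -55779438260620/30769588875767], P' = [34330382251196/3139753966915 -10943901956218/3139753966915 8021317902334/4395655553681; -10943901956218/3139753966915 3827579122814/3139753966915 -2062396141209/4395655553681; 8021317902334/4395655553681 -2062396141209/4395655553681 50463133324626/30769588875767]

step 0: x̄ = F·x = [-2, 4, -3]
step 0: P̄ = F·P·Fᵀ + Q = [72 -18 -12; -18 14 11; -12 11 65]
step 0: y = z − H·x̄ = [12, -14]
step 0: S = H·P̄·Hᵀ + R = [91 -24; -24 281]
step 0: K = P̄·Hᵀ·S⁻¹ = [-3618/24995 5028/24995; -7032/24995 -1668/24995; -8781/24995 -11424/24995]
step 0: x' = x̄ + K·y = [-163798/24995, 38948/24995, -20421/24995]
step 0: P' = (I − K·H)·P̄ = [1432836/24995 -476406/24995 227442/24995; -476406/24995 161146/24995 -72887/24995; 227442/24995 -72887/24995 69394/24995]
step 1: x̄ = F·x = [54403/4999, 77896/24995, 528448/24995]
step 1: P̄ = F·P·Fᵀ + Q = [711332/4999 275214/4999 1368720/4999; 275214/4999 694574/24995 3186477/24995; 1368720/4999 3186477/24995 16347131/24995]
step 1: y = z − H·x̄ = [430718/24995, 579099/24995]
step 1: S = H·P̄·Hᵀ + R = [18089241/24995 18201608/24995; 18201608/24995 24486519/24995]
step 1: K = P̄·Hᵀ·S⁻¹ = [-2155509934/4466653717 256344688/4466653717; -762219088/4466653717 -91515432/4466653717; -1885478075/4466653717 -2151446844/4466653717]
step 1: x' = x̄ + K·y = [17404634349/4466653717, -1334807696/4466653717, 12097786038/4466653717]
step 1: P' = (I − K·H)·P̄ = [48528450832/4466653717 -15457646966/4466653717 8165716730/4466653717; -15457646966/4466653717 5406622018/4466653717 -2093412885/4466653717; 8165716730/4466653717 -2093412885/4466653717 7368062590/4466653717]
step 2: x̄ = F·x = [-67098203724/4466653717, -2669615392/4466653717, -30687946363/4466653717]
step 2: P̄ = F·P·Fᵀ + Q = [192834677472/4466653717 41951333066/4466653717 203183900784/4466653717; 41951333066/4466653717 30559795506/4466653717 101532064611/4466653717; 203183900784/4466653717 101532064611/4466653717 580943924257/4466653717]
step 2: y = z − H·x̄ = [-61707088749/4466653717, 6594888065/4466653717]
step 2: S = H·P̄·Hᵀ + R = [724047489139/4466653717 429610073396/4466653717; 429610073396/4466653717 1203996037349/4466653717]
step 2: K = P̄·Hᵀ·S⁻¹ = [-1498676382542/3139753966915 1376973869596/21978277768405; -538835412224/3139753966915 -479448912408/21978277768405; -1834129478707/4395655553681 -14730117461968/30769588875767]
step 2: x' = x̄ + K·y = [-183195144891022/21978277768405, 38264504598056/21978277768405, -55779438260620/30769588875767]
step 2: P' = (I − K·H)·P̄ = [34330382251196/3139753966915 -10943901956218/3139753966915 8021317902334/4395655553681; -10943901956218/3139753966915 3827579122814/3139753966915 -2062396141209/4395655553681; 8021317902334/4395655553681 -2062396141209/4395655553681 50463133324626/30769588875767]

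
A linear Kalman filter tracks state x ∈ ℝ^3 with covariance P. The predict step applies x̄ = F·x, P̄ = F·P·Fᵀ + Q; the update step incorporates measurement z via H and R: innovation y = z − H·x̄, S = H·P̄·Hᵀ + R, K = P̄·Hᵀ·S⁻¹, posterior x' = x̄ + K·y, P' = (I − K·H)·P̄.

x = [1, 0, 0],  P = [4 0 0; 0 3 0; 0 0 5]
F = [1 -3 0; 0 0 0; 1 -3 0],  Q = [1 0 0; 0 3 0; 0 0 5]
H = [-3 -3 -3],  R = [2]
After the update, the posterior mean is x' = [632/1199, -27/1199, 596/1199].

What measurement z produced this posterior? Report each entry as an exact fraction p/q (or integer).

z = [-3]

x̄ = F·x = [1, 0, 1]
P̄ = F·P·Fᵀ + Q = [32 0 31; 0 3 0; 31 0 36]
S = H·P̄·Hᵀ + R = [1199]
K = P̄·Hᵀ·S⁻¹ = [-189/1199; -9/1199; -201/1199]
x' − x̄ = [-567/1199, -27/1199, -603/1199] = K·y
y = (KᵀK)⁻¹·Kᵀ·(x' − x̄) = [3]
z = y + H·x̄ = [3] + [-6] = [-3]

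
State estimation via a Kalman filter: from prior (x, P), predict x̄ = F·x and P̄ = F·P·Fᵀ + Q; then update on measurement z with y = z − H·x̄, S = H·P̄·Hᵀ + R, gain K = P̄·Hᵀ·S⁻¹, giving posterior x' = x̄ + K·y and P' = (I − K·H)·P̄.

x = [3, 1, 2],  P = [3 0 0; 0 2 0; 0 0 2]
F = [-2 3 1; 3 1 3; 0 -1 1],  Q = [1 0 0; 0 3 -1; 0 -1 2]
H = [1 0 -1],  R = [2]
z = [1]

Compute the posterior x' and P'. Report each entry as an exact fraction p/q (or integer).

x' = [62/49, 757/49, 19/49]
P' = [248/49 39/49 174/49; 39/49 2369/49 57/49; 174/49 57/49 194/49]

x̄ = F·x = [-1, 16, 1]
P̄ = F·P·Fᵀ + Q = [33 -6 -4; -6 50 3; -4 3 6]
y = z − H·x̄ = [3]
S = H·P̄·Hᵀ + R = [49]
K = P̄·Hᵀ·S⁻¹ = [37/49; -9/49; -10/49]
x' = x̄ + K·y = [62/49, 757/49, 19/49]
P' = (I − K·H)·P̄ = [248/49 39/49 174/49; 39/49 2369/49 57/49; 174/49 57/49 194/49]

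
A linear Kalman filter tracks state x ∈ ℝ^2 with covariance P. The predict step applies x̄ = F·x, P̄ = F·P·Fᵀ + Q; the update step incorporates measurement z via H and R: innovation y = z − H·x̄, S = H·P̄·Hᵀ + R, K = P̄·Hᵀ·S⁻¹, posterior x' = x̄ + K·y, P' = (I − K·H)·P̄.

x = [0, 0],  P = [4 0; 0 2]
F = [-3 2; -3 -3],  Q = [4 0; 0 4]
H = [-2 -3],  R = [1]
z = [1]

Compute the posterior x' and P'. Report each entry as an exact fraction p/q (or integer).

x' = [-168/1003, -222/1003]
P' = [19920/1003 -13224/1003; -13224/1003 8890/1003]

x̄ = F·x = [0, 0]
P̄ = F·P·Fᵀ + Q = [48 24; 24 58]
y = z − H·x̄ = [1]
S = H·P̄·Hᵀ + R = [1003]
K = P̄·Hᵀ·S⁻¹ = [-168/1003; -222/1003]
x' = x̄ + K·y = [-168/1003, -222/1003]
P' = (I − K·H)·P̄ = [19920/1003 -13224/1003; -13224/1003 8890/1003]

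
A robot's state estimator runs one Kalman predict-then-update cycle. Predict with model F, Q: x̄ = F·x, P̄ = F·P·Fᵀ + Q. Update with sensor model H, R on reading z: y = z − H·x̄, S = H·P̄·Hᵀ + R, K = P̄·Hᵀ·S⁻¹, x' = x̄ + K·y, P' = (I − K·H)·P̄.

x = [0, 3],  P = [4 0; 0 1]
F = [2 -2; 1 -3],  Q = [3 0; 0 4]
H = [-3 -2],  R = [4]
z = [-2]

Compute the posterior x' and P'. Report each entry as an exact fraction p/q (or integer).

x̄ = F·x = [-6, -9]
P̄ = F·P·Fᵀ + Q = [23 14; 14 17]
y = z − H·x̄ = [-38]
S = H·P̄·Hᵀ + R = [447]
K = P̄·Hᵀ·S⁻¹ = [-97/447; -76/447]
x' = x̄ + K·y = [1004/447, -1135/447]
P' = (I − K·H)·P̄ = [872/447 -1114/447; -1114/447 1823/447]

x' = [1004/447, -1135/447]
P' = [872/447 -1114/447; -1114/447 1823/447]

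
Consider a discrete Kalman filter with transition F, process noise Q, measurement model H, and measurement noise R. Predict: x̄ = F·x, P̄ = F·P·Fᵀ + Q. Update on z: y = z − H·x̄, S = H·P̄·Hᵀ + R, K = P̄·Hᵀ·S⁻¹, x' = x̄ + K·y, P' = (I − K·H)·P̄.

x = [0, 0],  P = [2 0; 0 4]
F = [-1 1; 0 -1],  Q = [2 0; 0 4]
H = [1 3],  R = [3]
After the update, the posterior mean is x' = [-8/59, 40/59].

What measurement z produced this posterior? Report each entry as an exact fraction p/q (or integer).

z = [2]

x̄ = F·x = [0, 0]
P̄ = F·P·Fᵀ + Q = [8 -4; -4 8]
S = H·P̄·Hᵀ + R = [59]
K = P̄·Hᵀ·S⁻¹ = [-4/59; 20/59]
x' − x̄ = [-8/59, 40/59] = K·y
y = (KᵀK)⁻¹·Kᵀ·(x' − x̄) = [2]
z = y + H·x̄ = [2] + [0] = [2]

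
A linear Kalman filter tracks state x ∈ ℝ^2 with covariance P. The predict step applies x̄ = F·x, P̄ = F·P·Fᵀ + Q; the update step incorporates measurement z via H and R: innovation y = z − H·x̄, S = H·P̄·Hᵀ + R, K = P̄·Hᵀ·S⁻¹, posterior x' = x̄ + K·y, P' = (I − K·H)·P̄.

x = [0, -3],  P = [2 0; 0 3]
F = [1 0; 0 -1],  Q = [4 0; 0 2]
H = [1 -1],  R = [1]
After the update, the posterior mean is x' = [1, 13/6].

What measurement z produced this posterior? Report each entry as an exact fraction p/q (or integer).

x̄ = F·x = [0, 3]
P̄ = F·P·Fᵀ + Q = [6 0; 0 5]
S = H·P̄·Hᵀ + R = [12]
K = P̄·Hᵀ·S⁻¹ = [1/2; -5/12]
x' − x̄ = [1, -5/6] = K·y
y = (KᵀK)⁻¹·Kᵀ·(x' − x̄) = [2]
z = y + H·x̄ = [2] + [-3] = [-1]

z = [-1]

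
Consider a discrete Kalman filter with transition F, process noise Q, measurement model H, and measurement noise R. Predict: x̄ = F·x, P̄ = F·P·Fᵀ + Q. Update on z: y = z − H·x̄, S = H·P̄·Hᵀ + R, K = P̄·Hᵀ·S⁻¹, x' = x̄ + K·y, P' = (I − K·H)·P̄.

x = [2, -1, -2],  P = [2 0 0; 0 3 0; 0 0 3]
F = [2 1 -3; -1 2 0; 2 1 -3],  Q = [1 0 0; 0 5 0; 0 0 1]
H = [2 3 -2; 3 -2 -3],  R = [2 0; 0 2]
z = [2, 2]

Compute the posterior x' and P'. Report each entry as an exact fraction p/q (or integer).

x' = [11377/1162, 10/83, 10547/1162]
P' = [267215/6972 4/249 266717/6972; 4/249 38/249 4/249; 266717/6972 4/249 267215/6972]

x̄ = F·x = [9, -4, 9]
P̄ = F·P·Fᵀ + Q = [39 2 38; 2 19 2; 38 2 39]
y = z − H·x̄ = [14, -6]
S = H·P̄·Hᵀ + R = [181 -102; -102 96]
K = P̄·Hᵀ·S⁻¹ = [111/1162 635/6972; 19/83 -38/249; -55/1162 -859/6972]
x' = x̄ + K·y = [11377/1162, 10/83, 10547/1162]
P' = (I − K·H)·P̄ = [267215/6972 4/249 266717/6972; 4/249 38/249 4/249; 266717/6972 4/249 267215/6972]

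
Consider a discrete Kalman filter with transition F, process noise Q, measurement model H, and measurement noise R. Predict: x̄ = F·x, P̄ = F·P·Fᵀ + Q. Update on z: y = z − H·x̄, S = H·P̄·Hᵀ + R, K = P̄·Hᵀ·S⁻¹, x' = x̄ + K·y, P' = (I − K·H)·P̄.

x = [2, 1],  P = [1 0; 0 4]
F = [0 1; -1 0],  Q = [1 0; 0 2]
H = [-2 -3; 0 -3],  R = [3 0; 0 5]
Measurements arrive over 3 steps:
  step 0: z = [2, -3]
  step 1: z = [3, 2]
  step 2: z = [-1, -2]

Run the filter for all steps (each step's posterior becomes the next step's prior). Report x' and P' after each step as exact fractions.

step 0: x̄ = F·x = [1, -2]
step 0: P̄ = F·P·Fᵀ + Q = [5 0; 0 3]
step 0: y = z − H·x̄ = [-2, -9]
step 0: S = H·P̄·Hᵀ + R = [50 27; 27 32]
step 0: K = P̄·Hᵀ·S⁻¹ = [-320/871 270/871; -45/871 -207/871]
step 0: x' = x̄ + K·y = [-919/871, 211/871]
step 0: P' = (I − K·H)·P̄ = [1155/871 -450/871; -450/871 345/871]
step 1: x̄ = F·x = [211/871, 919/871]
step 1: P̄ = F·P·Fᵀ + Q = [1216/871 450/871; 450/871 2897/871]
step 1: y = z − H·x̄ = [5792/871, 4499/871]
step 1: S = H·P̄·Hᵀ + R = [38950/871 28773/871; 28773/871 30428/871]
step 1: K = P̄·Hᵀ·S⁻¹ = [-87526/410201 64566/410201; -47955/410201 -71817/410201]
step 1: x' = x̄ + K·y = [-149157/410201, -257044/410201]
step 1: P' = (I − K·H)·P̄ = [292704/410201 -107610/410201; -107610/410201 119695/410201]
step 2: x̄ = F·x = [-257044/410201, 149157/410201]
step 2: P̄ = F·P·Fᵀ + Q = [529896/410201 107610/410201; 107610/410201 1113106/410201]
step 2: y = z − H·x̄ = [-476818/410201, -372931/410201]
step 2: S = H·P̄·Hᵀ + R = [14659461/410201 10663614/410201; 10663614/410201 12068959/410201]
step 2: K = P̄·Hᵀ·S⁻¹ = [-10762426/51366501 903914/5707389; -5924230/51366501 -997558/5707389]
step 2: x' = x̄ + K·y = [-27073582/51366501, 33726479/51366501]
step 2: P' = (I − K·H)·P̄ = [12160568/17122167 -4519570/17122167; -4519570/17122167 4987790/17122167]

step 0: x' = [-919/871, 211/871], P' = [1155/871 -450/871; -450/871 345/871]
step 1: x' = [-149157/410201, -257044/410201], P' = [292704/410201 -107610/410201; -107610/410201 119695/410201]
step 2: x' = [-27073582/51366501, 33726479/51366501], P' = [12160568/17122167 -4519570/17122167; -4519570/17122167 4987790/17122167]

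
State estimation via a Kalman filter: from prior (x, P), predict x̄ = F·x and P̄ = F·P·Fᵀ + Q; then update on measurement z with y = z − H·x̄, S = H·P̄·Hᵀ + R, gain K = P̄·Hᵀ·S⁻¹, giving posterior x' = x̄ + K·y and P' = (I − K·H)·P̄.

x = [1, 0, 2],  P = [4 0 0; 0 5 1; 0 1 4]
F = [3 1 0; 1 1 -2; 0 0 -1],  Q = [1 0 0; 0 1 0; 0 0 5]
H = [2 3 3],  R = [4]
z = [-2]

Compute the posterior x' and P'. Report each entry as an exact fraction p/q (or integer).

x' = [3117/745, -1416/745, -1168/745]
P' = [15414/745 -3567/745 -6541/745; -3567/745 2701/745 -167/745; -6541/745 -167/745 4589/745]

x̄ = F·x = [3, -3, -2]
P̄ = F·P·Fᵀ + Q = [42 15 -1; 15 22 7; -1 7 9]
y = z − H·x̄ = [7]
S = H·P̄·Hᵀ + R = [745]
K = P̄·Hᵀ·S⁻¹ = [126/745; 117/745; 46/745]
x' = x̄ + K·y = [3117/745, -1416/745, -1168/745]
P' = (I − K·H)·P̄ = [15414/745 -3567/745 -6541/745; -3567/745 2701/745 -167/745; -6541/745 -167/745 4589/745]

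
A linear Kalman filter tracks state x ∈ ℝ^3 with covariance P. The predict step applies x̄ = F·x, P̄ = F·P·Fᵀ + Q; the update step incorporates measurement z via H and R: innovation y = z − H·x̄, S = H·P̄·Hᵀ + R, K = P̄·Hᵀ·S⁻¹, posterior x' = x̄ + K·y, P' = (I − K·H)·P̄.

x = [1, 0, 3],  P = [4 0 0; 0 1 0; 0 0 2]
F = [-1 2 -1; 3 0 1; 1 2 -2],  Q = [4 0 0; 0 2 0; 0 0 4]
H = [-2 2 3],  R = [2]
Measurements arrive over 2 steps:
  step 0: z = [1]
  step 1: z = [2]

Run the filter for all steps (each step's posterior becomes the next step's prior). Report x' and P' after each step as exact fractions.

step 0: x' = [-1028/279, 470/93, -1531/279], P' = [2938/279 -334/93 2612/279; -334/93 272/31 -752/93; 2612/279 -752/93 3268/279]
step 1: x' = [968957/63673, -548825/63673, 1053306/63673], P' = [5987399/63673 -3477793/63673 6302089/63673; -3477793/63673 2555005/63673 -4006187/63673; 6302089/63673 -4006187/63673 6870491/63673]

step 0: x̄ = F·x = [-4, 6, -5]
step 0: P̄ = F·P·Fᵀ + Q = [14 -14 4; -14 40 8; 4 8 20]
step 0: y = z − H·x̄ = [-4]
step 0: S = H·P̄·Hᵀ + R = [558]
step 0: K = P̄·Hᵀ·S⁻¹ = [-22/279; 22/93; 34/279]
step 0: x' = x̄ + K·y = [-1028/279, 470/93, -1531/279]
step 0: P' = (I − K·H)·P̄ = [2938/279 -334/93 2612/279; -334/93 272/31 -752/93; 2612/279 -752/93 3268/279]
step 1: x̄ = F·x = [1793/93, -4615/279, 1618/93]
step 1: P̄ = F·P·Fᵀ + Q = [3930/31 -11018/93 3282/31; -11018/93 45940/279 -7102/93; 3282/31 -7102/93 3390/31]
step 1: y = z − H·x̄ = [5984/279]
step 1: S = H·P̄·Hᵀ + R = [254692/279]
step 1: K = P̄·Hᵀ·S⁻¹ = [-24117/127346; 47035/127346; -5079/127346]
step 1: x' = x̄ + K·y = [968957/63673, -548825/63673, 1053306/63673]
step 1: P' = (I − K·H)·P̄ = [5987399/63673 -3477793/63673 6302089/63673; -3477793/63673 2555005/63673 -4006187/63673; 6302089/63673 -4006187/63673 6870491/63673]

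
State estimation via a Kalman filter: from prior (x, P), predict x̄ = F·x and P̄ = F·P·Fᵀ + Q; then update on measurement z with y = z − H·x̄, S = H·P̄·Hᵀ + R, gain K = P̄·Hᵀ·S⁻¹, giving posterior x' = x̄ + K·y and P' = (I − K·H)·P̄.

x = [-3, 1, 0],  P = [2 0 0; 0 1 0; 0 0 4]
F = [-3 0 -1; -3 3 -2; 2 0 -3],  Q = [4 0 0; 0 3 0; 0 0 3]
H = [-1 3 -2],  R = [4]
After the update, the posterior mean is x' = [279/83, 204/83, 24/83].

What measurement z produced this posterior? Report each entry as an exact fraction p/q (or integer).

z = [3]

x̄ = F·x = [9, 12, -6]
P̄ = F·P·Fᵀ + Q = [26 26 0; 26 46 12; 0 12 47]
S = H·P̄·Hᵀ + R = [332]
K = P̄·Hᵀ·S⁻¹ = [13/83; 22/83; -29/166]
x' − x̄ = [-468/83, -792/83, 522/83] = K·y
y = (KᵀK)⁻¹·Kᵀ·(x' − x̄) = [-36]
z = y + H·x̄ = [-36] + [39] = [3]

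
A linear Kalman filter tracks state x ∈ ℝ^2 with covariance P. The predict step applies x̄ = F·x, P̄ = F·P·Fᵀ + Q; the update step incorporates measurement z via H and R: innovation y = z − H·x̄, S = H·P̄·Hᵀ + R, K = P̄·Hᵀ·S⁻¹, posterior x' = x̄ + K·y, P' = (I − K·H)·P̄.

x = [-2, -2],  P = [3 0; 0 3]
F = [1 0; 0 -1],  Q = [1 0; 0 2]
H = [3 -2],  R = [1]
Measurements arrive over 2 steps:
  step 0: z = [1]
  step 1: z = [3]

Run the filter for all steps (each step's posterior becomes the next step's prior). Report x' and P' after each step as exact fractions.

step 0: x̄ = F·x = [-2, 2]
step 0: P̄ = F·P·Fᵀ + Q = [4 0; 0 5]
step 0: y = z − H·x̄ = [11]
step 0: S = H·P̄·Hᵀ + R = [57]
step 0: K = P̄·Hᵀ·S⁻¹ = [4/19; -10/57]
step 0: x' = x̄ + K·y = [6/19, 4/57]
step 0: P' = (I − K·H)·P̄ = [28/19 40/19; 40/19 185/57]
step 1: x̄ = F·x = [6/19, -4/57]
step 1: P̄ = F·P·Fᵀ + Q = [47/19 -40/19; -40/19 299/57]
step 1: y = z − H·x̄ = [109/57]
step 1: S = H·P̄·Hᵀ + R = [3962/57]
step 1: K = P̄·Hᵀ·S⁻¹ = [663/3962; -479/1981]
step 1: x' = x̄ + K·y = [2519/3962, -1055/1981]
step 1: P' = (I − K·H)·P̄ = [2089/3962 1401/1981; 1401/1981 2341/1981]

step 0: x' = [6/19, 4/57], P' = [28/19 40/19; 40/19 185/57]
step 1: x' = [2519/3962, -1055/1981], P' = [2089/3962 1401/1981; 1401/1981 2341/1981]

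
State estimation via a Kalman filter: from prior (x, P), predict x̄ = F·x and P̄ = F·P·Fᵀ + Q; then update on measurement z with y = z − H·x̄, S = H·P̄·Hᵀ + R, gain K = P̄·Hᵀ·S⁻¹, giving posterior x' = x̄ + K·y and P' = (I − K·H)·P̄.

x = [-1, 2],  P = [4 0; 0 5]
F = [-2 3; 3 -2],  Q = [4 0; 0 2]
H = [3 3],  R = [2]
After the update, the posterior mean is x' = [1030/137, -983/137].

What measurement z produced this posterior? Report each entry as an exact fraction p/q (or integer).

z = [1]

x̄ = F·x = [8, -7]
P̄ = F·P·Fᵀ + Q = [65 -54; -54 58]
S = H·P̄·Hᵀ + R = [137]
K = P̄·Hᵀ·S⁻¹ = [33/137; 12/137]
x' − x̄ = [-66/137, -24/137] = K·y
y = (KᵀK)⁻¹·Kᵀ·(x' − x̄) = [-2]
z = y + H·x̄ = [-2] + [3] = [1]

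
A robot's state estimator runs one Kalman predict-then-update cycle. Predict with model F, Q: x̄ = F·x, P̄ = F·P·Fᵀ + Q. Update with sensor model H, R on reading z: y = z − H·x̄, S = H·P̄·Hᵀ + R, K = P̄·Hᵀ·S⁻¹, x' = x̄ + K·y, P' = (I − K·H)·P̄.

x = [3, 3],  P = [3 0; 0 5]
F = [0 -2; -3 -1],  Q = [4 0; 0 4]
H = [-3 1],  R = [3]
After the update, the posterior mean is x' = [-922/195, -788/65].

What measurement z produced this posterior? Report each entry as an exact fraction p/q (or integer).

z = [2]

x̄ = F·x = [-6, -12]
P̄ = F·P·Fᵀ + Q = [24 10; 10 36]
S = H·P̄·Hᵀ + R = [195]
K = P̄·Hᵀ·S⁻¹ = [-62/195; 2/65]
x' − x̄ = [248/195, -8/65] = K·y
y = (KᵀK)⁻¹·Kᵀ·(x' − x̄) = [-4]
z = y + H·x̄ = [-4] + [6] = [2]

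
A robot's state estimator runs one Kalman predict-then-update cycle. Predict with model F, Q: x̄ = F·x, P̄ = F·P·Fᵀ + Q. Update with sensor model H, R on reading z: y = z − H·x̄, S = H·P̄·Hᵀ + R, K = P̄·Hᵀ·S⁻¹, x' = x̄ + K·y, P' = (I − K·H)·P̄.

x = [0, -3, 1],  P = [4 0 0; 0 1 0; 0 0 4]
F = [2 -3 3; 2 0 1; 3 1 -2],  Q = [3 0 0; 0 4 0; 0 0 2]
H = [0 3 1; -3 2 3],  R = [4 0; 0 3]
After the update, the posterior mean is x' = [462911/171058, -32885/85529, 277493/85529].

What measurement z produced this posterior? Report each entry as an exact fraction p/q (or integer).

z = [2, 1]

x̄ = F·x = [12, 1, -5]
P̄ = F·P·Fᵀ + Q = [64 28 -3; 28 24 16; -3 16 55]
S = H·P̄·Hᵀ + R = [371 242; 242 1080]
K = P̄·Hᵀ·S⁻¹ = [61285/171058 -73397/342116; 23034/85529 -4211/85529; 15347/85529 12875/85529]
x' − x̄ = [-1589785/171058, -118414/85529, 705138/85529] = K·y
y = (KᵀK)⁻¹·Kᵀ·(x' − x̄) = [4, 50]
z = y + H·x̄ = [4, 50] + [-2, -49] = [2, 1]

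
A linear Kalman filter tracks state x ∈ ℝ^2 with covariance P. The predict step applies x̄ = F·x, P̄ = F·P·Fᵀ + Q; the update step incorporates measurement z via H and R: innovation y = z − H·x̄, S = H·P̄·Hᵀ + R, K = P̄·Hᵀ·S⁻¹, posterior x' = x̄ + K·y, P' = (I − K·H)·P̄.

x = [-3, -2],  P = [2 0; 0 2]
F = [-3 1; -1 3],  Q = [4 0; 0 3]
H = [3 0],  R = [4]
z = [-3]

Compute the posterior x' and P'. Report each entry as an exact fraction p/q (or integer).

x̄ = F·x = [7, -3]
P̄ = F·P·Fᵀ + Q = [24 12; 12 23]
y = z − H·x̄ = [-24]
S = H·P̄·Hᵀ + R = [220]
K = P̄·Hᵀ·S⁻¹ = [18/55; 9/55]
x' = x̄ + K·y = [-47/55, -381/55]
P' = (I − K·H)·P̄ = [24/55 12/55; 12/55 941/55]

x' = [-47/55, -381/55]
P' = [24/55 12/55; 12/55 941/55]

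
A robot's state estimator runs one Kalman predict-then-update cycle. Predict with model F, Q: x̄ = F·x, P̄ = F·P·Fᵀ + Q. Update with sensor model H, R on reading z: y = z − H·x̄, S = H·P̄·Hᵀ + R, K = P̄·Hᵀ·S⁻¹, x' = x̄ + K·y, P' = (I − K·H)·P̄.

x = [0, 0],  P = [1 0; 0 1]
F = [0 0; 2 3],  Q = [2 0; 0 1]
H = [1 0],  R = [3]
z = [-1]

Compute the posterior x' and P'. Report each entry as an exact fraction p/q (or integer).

x' = [-2/5, 0]
P' = [6/5 0; 0 14]

x̄ = F·x = [0, 0]
P̄ = F·P·Fᵀ + Q = [2 0; 0 14]
y = z − H·x̄ = [-1]
S = H·P̄·Hᵀ + R = [5]
K = P̄·Hᵀ·S⁻¹ = [2/5; 0]
x' = x̄ + K·y = [-2/5, 0]
P' = (I − K·H)·P̄ = [6/5 0; 0 14]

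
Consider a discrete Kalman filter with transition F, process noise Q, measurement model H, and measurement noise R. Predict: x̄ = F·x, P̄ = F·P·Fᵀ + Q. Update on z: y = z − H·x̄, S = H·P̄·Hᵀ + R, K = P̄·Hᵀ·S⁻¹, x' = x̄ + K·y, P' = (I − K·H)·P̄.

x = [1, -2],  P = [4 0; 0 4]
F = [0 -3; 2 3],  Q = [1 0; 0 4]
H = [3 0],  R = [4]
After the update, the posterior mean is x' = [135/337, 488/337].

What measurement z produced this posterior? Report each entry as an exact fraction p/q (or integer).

z = [1]

x̄ = F·x = [6, -4]
P̄ = F·P·Fᵀ + Q = [37 -36; -36 56]
S = H·P̄·Hᵀ + R = [337]
K = P̄·Hᵀ·S⁻¹ = [111/337; -108/337]
x' − x̄ = [-1887/337, 1836/337] = K·y
y = (KᵀK)⁻¹·Kᵀ·(x' − x̄) = [-17]
z = y + H·x̄ = [-17] + [18] = [1]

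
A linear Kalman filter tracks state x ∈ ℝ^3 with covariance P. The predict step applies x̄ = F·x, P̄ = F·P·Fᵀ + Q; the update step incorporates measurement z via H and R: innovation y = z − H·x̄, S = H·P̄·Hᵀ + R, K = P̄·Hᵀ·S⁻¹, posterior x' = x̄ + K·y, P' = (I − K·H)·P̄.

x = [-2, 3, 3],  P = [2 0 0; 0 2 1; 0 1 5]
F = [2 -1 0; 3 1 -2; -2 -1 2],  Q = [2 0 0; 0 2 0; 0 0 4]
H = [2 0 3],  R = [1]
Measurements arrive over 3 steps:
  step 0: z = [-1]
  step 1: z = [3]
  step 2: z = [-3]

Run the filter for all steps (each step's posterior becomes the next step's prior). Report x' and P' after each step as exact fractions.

step 0: x' = [-7, -1479/223, 969/223], P' = [12 12 -8; 12 4118/223 -1806/223; -8 -1806/223 1214/223]
step 1: x' = [-1252361/372089, -1937400/372089, 1212217/372089], P' = [5599504/372089 5660898/372089 -3740070/372089; 5660898/372089 8604756/372089 -3828882/372089; -3740070/372089 -3828882/372089 2539410/372089]
step 2: x' = [1306725410/778392241, 2202120425/778392241, -1642682084/778392241], P' = [13582023806/778392241 13691292198/778392241 -9069709408/778392241; 13691292198/778392241 19848505478/778392241 -9243152346/778392241; -9069709408/778392241 -9243152346/778392241 6142937536/778392241]

step 0: x̄ = F·x = [-7, -9, 7]
step 0: P̄ = F·P·Fᵀ + Q = [12 12 -8; 12 38 -30; -8 -30 30]
step 0: y = z − H·x̄ = [-8]
step 0: S = H·P̄·Hᵀ + R = [223]
step 0: K = P̄·Hᵀ·S⁻¹ = [0; -66/223; 74/223]
step 0: x' = x̄ + K·y = [-7, -1479/223, 969/223]
step 0: P' = (I − K·H)·P̄ = [12 12 -8; 12 4118/223 -1806/223; -8 -1806/223 1214/223]
step 1: x̄ = F·x = [-1643/223, -8100/223, 6539/223]
step 1: P̄ = F·P·Fᵀ + Q = [4564/223 12786/223 -10110/223; 12786/223 78192/223 -63474/223; -10110/223 -63474/223 52770/223]
step 1: y = z − H·x̄ = [-15662/223]
step 1: S = H·P̄·Hᵀ + R = [372089/223]
step 1: K = P̄·Hᵀ·S⁻¹ = [-21202/372089; -164850/372089; 138090/372089]
step 1: x' = x̄ + K·y = [-1252361/372089, -1937400/372089, 1212217/372089]
step 1: P' = (I − K·H)·P̄ = [5599504/372089 5660898/372089 -3740070/372089; 5660898/372089 8604756/372089 -3828882/372089; -3740070/372089 -3828882/372089 2539410/372089]
step 2: x̄ = F·x = [-567322/372089, -8118917/372089, 6866556/372089]
step 2: P̄ = F·P·Fᵀ + Q = [9103358/372089 26633886/372089 -21095776/372089; 26633886/372089 164063866/372089 -133380138/372089; -21095776/372089 -133380138/372089 110528448/372089]
step 2: y = z − H·x̄ = [-20581291/372089]
step 2: S = H·P̄·Hᵀ + R = [778392241/372089]
step 2: K = P̄·Hᵀ·S⁻¹ = [-45080612/778392241; -346872642/778392241; 289393792/778392241]
step 2: x' = x̄ + K·y = [1306725410/778392241, 2202120425/778392241, -1642682084/778392241]
step 2: P' = (I − K·H)·P̄ = [13582023806/778392241 13691292198/778392241 -9069709408/778392241; 13691292198/778392241 19848505478/778392241 -9243152346/778392241; -9069709408/778392241 -9243152346/778392241 6142937536/778392241]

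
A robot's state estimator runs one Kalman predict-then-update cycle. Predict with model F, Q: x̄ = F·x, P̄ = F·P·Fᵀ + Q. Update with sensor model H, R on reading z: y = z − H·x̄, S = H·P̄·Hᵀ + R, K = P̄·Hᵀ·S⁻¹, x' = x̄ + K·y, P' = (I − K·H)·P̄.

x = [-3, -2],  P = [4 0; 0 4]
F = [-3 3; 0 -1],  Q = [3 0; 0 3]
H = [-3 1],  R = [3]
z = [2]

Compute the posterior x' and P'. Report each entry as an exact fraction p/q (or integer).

x̄ = F·x = [3, 2]
P̄ = F·P·Fᵀ + Q = [75 -12; -12 7]
y = z − H·x̄ = [9]
S = H·P̄·Hᵀ + R = [757]
K = P̄·Hᵀ·S⁻¹ = [-237/757; 43/757]
x' = x̄ + K·y = [138/757, 1901/757]
P' = (I − K·H)·P̄ = [606/757 1107/757; 1107/757 3450/757]

x' = [138/757, 1901/757]
P' = [606/757 1107/757; 1107/757 3450/757]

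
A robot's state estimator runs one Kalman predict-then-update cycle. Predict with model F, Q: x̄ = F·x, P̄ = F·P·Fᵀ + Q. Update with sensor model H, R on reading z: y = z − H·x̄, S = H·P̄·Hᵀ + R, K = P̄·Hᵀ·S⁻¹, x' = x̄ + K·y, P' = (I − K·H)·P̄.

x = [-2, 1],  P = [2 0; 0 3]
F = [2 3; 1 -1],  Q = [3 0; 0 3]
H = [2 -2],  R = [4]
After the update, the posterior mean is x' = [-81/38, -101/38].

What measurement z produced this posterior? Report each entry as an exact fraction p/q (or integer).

z = [1]

x̄ = F·x = [-1, -3]
P̄ = F·P·Fᵀ + Q = [38 -5; -5 8]
S = H·P̄·Hᵀ + R = [228]
K = P̄·Hᵀ·S⁻¹ = [43/114; -13/114]
x' − x̄ = [-43/38, 13/38] = K·y
y = (KᵀK)⁻¹·Kᵀ·(x' − x̄) = [-3]
z = y + H·x̄ = [-3] + [4] = [1]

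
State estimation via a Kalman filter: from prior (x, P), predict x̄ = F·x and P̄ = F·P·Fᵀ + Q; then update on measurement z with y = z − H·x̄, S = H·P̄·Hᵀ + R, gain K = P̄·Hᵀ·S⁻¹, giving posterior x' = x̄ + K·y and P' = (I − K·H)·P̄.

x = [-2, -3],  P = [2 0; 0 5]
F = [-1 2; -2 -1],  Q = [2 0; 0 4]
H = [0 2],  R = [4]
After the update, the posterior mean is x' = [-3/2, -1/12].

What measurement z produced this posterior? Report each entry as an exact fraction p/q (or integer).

x̄ = F·x = [-4, 7]
P̄ = F·P·Fᵀ + Q = [24 -6; -6 17]
S = H·P̄·Hᵀ + R = [72]
K = P̄·Hᵀ·S⁻¹ = [-1/6; 17/36]
x' − x̄ = [5/2, -85/12] = K·y
y = (KᵀK)⁻¹·Kᵀ·(x' − x̄) = [-15]
z = y + H·x̄ = [-15] + [14] = [-1]

z = [-1]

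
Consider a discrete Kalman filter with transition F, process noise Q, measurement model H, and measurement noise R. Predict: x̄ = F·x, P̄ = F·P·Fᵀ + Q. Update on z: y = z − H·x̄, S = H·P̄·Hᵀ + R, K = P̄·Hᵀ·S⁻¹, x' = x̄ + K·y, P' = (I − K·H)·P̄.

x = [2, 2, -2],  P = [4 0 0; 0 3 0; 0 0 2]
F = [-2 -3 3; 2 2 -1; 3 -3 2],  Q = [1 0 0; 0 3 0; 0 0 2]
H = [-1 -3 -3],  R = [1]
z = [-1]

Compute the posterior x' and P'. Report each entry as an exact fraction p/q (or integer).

x' = [-14435/903, 8965/903, -1284/301]
P' = [55817/903 -35275/903 5555/301; -35275/903 25574/903 -4598/301; 5555/301 -4598/301 2773/301]

x̄ = F·x = [-16, 10, -4]
P̄ = F·P·Fᵀ + Q = [62 -40 15; -40 33 2; 15 2 73]
y = z − H·x̄ = [1]
S = H·P̄·Hᵀ + R = [903]
K = P̄·Hᵀ·S⁻¹ = [13/903; -65/903; -80/301]
x' = x̄ + K·y = [-14435/903, 8965/903, -1284/301]
P' = (I − K·H)·P̄ = [55817/903 -35275/903 5555/301; -35275/903 25574/903 -4598/301; 5555/301 -4598/301 2773/301]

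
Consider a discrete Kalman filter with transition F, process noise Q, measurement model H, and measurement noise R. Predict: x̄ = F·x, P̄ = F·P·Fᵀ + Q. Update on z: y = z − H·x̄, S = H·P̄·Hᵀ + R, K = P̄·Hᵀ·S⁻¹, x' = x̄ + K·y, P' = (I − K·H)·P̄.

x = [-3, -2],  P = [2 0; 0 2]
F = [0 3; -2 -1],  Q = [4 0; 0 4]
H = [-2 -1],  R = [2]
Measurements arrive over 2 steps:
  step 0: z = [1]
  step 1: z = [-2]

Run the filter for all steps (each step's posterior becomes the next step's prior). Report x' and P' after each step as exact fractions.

step 0: x̄ = F·x = [-6, 8]
step 0: P̄ = F·P·Fᵀ + Q = [22 -6; -6 14]
step 0: y = z − H·x̄ = [-3]
step 0: S = H·P̄·Hᵀ + R = [80]
step 0: K = P̄·Hᵀ·S⁻¹ = [-19/40; -1/40]
step 0: x' = x̄ + K·y = [-183/40, 323/40]
step 0: P' = (I − K·H)·P̄ = [79/20 -139/20; -139/20 279/20]
step 1: x̄ = F·x = [969/40, 43/40]
step 1: P̄ = F·P·Fᵀ + Q = [2591/20 -3/20; -3/20 119/20]
step 1: y = z − H·x̄ = [1901/40]
step 1: S = H·P̄·Hᵀ + R = [10511/20]
step 1: K = P̄·Hᵀ·S⁻¹ = [-5179/10511; -113/10511]
step 1: x' = x̄ + K·y = [8497/10511, 5929/10511]
step 1: P' = (I − K·H)·P̄ = [20598/10511 -30838/10511; -30838/10511 61902/10511]

step 0: x' = [-183/40, 323/40], P' = [79/20 -139/20; -139/20 279/20]
step 1: x' = [8497/10511, 5929/10511], P' = [20598/10511 -30838/10511; -30838/10511 61902/10511]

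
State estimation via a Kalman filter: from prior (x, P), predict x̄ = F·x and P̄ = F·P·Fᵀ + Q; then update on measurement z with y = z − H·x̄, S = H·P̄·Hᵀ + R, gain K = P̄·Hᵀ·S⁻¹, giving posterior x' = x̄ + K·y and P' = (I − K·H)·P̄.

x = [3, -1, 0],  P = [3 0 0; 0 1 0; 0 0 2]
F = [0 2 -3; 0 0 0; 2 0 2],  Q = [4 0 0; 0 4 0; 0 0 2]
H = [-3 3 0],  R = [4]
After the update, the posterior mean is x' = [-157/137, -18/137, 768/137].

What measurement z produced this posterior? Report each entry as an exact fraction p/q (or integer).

x̄ = F·x = [-2, 0, 6]
P̄ = F·P·Fᵀ + Q = [26 0 -12; 0 4 0; -12 0 22]
S = H·P̄·Hᵀ + R = [274]
K = P̄·Hᵀ·S⁻¹ = [-39/137; 6/137; 18/137]
x' − x̄ = [117/137, -18/137, -54/137] = K·y
y = (KᵀK)⁻¹·Kᵀ·(x' − x̄) = [-3]
z = y + H·x̄ = [-3] + [6] = [3]

z = [3]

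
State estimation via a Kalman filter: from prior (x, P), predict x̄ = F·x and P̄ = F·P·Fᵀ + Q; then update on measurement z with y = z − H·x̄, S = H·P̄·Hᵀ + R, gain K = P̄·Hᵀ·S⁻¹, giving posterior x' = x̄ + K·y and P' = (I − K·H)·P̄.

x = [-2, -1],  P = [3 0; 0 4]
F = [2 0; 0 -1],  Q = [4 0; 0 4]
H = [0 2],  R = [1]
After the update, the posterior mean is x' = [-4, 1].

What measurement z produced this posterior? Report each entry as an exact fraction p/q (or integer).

x̄ = F·x = [-4, 1]
P̄ = F·P·Fᵀ + Q = [16 0; 0 8]
S = H·P̄·Hᵀ + R = [33]
K = P̄·Hᵀ·S⁻¹ = [0; 16/33]
x' − x̄ = [0, 0] = K·y
y = (KᵀK)⁻¹·Kᵀ·(x' − x̄) = [0]
z = y + H·x̄ = [0] + [2] = [2]

z = [2]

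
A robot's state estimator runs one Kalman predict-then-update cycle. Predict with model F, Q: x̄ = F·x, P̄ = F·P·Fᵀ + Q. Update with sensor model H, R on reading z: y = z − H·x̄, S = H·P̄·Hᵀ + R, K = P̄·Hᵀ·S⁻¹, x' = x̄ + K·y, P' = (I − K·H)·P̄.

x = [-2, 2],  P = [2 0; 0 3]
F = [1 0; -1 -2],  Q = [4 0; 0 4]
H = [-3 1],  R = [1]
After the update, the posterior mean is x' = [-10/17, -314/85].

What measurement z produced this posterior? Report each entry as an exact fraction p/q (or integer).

z = [-2]

x̄ = F·x = [-2, -2]
P̄ = F·P·Fᵀ + Q = [6 -2; -2 18]
S = H·P̄·Hᵀ + R = [85]
K = P̄·Hᵀ·S⁻¹ = [-4/17; 24/85]
x' − x̄ = [24/17, -144/85] = K·y
y = (KᵀK)⁻¹·Kᵀ·(x' − x̄) = [-6]
z = y + H·x̄ = [-6] + [4] = [-2]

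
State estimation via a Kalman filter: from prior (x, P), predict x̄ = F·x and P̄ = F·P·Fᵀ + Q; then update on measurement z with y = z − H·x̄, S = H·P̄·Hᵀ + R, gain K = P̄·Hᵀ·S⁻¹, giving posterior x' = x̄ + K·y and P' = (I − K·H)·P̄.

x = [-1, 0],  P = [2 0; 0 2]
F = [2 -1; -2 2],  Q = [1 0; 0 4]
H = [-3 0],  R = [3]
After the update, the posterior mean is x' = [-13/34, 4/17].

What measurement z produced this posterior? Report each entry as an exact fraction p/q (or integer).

z = [1]

x̄ = F·x = [-2, 2]
P̄ = F·P·Fᵀ + Q = [11 -12; -12 20]
S = H·P̄·Hᵀ + R = [102]
K = P̄·Hᵀ·S⁻¹ = [-11/34; 6/17]
x' − x̄ = [55/34, -30/17] = K·y
y = (KᵀK)⁻¹·Kᵀ·(x' − x̄) = [-5]
z = y + H·x̄ = [-5] + [6] = [1]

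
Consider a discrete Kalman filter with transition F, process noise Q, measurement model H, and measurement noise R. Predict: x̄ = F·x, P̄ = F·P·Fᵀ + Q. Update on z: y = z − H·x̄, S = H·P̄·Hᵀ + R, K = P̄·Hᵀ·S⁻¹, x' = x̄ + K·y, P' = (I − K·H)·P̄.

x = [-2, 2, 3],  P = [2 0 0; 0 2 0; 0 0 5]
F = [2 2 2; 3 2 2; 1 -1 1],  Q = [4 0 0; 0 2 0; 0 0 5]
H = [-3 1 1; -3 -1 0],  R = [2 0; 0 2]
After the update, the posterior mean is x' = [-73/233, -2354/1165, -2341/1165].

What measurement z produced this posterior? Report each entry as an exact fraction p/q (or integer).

x̄ = F·x = [6, 4, -1]
P̄ = F·P·Fᵀ + Q = [40 40 10; 40 48 12; 10 12 14]
S = H·P̄·Hᵀ + R = [148 270; 270 650]
K = P̄·Hᵀ·S⁻¹ = [-23/233 -239/1165; 318/1165 -2166/5825; 437/1165 -1284/5825]
x' − x̄ = [-1471/233, -7014/1165, -1176/1165] = K·y
y = (KᵀK)⁻¹·Kᵀ·(x' − x̄) = [12, 25]
z = y + H·x̄ = [12, 25] + [-15, -22] = [-3, 3]

z = [-3, 3]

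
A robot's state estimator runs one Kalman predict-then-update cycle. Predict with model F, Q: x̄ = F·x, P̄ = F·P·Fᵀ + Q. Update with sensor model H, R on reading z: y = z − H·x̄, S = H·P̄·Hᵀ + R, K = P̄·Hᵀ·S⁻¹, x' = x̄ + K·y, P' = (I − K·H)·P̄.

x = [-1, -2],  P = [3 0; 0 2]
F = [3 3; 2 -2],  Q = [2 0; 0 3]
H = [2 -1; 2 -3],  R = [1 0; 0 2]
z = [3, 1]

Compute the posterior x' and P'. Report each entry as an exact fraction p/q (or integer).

x̄ = F·x = [-9, 2]
P̄ = F·P·Fᵀ + Q = [47 6; 6 23]
y = z − H·x̄ = [23, 25]
S = H·P̄·Hᵀ + R = [188 209; 209 325]
K = P̄·Hᵀ·S⁻¹ = [12716/17419 -4104/17419; 8338/17419 -8417/17419]
x' = x̄ + K·y = [33097/17419, 16187/17419]
P' = (I − K·H)·P̄ = [11589/17419 10462/17419; 10462/17419 12586/17419]

x' = [33097/17419, 16187/17419]
P' = [11589/17419 10462/17419; 10462/17419 12586/17419]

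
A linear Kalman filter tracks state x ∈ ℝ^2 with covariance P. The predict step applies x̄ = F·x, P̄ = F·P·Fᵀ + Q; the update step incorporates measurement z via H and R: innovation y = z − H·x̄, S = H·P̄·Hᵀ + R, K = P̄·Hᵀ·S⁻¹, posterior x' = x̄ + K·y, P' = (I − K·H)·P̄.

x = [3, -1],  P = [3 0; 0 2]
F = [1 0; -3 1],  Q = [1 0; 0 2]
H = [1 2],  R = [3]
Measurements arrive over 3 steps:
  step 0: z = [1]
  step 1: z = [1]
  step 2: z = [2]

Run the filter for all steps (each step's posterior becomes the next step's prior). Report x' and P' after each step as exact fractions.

step 0: x̄ = F·x = [3, -10]
step 0: P̄ = F·P·Fᵀ + Q = [4 -9; -9 31]
step 0: y = z − H·x̄ = [18]
step 0: S = H·P̄·Hᵀ + R = [95]
step 0: K = P̄·Hᵀ·S⁻¹ = [-14/95; 53/95]
step 0: x' = x̄ + K·y = [33/95, 4/95]
step 0: P' = (I − K·H)·P̄ = [184/95 -113/95; -113/95 136/95]
step 1: x̄ = F·x = [33/95, -1]
step 1: P̄ = F·P·Fᵀ + Q = [279/95 -7; -7 28]
step 1: y = z − H·x̄ = [252/95]
step 1: S = H·P̄·Hᵀ + R = [8544/95]
step 1: K = P̄·Hᵀ·S⁻¹ = [-1051/8544; 4655/8544]
step 1: x' = x̄ + K·y = [15/712, 317/712]
step 1: P' = (I − K·H)·P̄ = [13465/8544 -8309/8544; -8309/8544 11137/8544]
step 2: x̄ = F·x = [15/712, 34/89]
step 2: P̄ = F·P·Fᵀ + Q = [22009/8544 -1522/267; -1522/267 6227/267]
step 2: y = z − H·x̄ = [865/712]
step 2: S = H·P̄·Hᵀ + R = [216627/2848]
step 2: K = P̄·Hᵀ·S⁻¹ = [-25133/216627; 116608/216627]
step 2: x' = x̄ + K·y = [-25970/216627, 224422/216627]
step 2: P' = (I − K·H)·P̄ = [336229/216627 -205814/216627; -205814/216627 277819/216627]

step 0: x' = [33/95, 4/95], P' = [184/95 -113/95; -113/95 136/95]
step 1: x' = [15/712, 317/712], P' = [13465/8544 -8309/8544; -8309/8544 11137/8544]
step 2: x' = [-25970/216627, 224422/216627], P' = [336229/216627 -205814/216627; -205814/216627 277819/216627]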